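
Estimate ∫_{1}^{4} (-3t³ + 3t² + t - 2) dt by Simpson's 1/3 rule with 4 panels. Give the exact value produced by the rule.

-126.75

h = (4 − 1)/4 = 0.75.
Nodes t₀,…,t₄ = 1, 1.75, 2.5, 3.25, 4.
f(t) = -3t³ + 3t² + t - 2: f₀=-1, f₁=-7.140625, f₂=-27.625, f₃=-70.046875, f₄=-142.
(h/3)·[f₀ + 4f₁ + 2f₂ + 4f₃ + f₄] = 0.25·(-507) = -126.75.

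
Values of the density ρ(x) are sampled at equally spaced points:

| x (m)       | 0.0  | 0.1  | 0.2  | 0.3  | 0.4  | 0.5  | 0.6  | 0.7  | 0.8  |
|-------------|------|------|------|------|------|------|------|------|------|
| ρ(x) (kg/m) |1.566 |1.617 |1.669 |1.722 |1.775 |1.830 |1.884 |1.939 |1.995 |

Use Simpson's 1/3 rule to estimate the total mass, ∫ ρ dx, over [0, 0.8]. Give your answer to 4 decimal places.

h = 0.1, n = 8.
(h/3)·[y₀ + 4y₁ + 2y₂ + 4y₃ + 2y₄ + 4y₅ + 2y₆ + 4y₇ + y₈] = 0.033333·(42.649) = 1.4216.

1.4216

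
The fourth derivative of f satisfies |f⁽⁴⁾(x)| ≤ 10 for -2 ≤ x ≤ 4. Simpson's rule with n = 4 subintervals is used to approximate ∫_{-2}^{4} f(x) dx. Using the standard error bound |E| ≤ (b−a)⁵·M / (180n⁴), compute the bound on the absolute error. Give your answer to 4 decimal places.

1.6875

|E| ≤ (6)⁵·10 / (180·4⁴) = 77760/46080 = 1.6875.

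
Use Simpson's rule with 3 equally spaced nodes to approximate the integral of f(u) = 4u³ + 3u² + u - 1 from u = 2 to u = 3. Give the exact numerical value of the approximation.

85.5

h = (3 − 2)/2 = 0.5.
Nodes u₀,…,u₂ = 2, 2.5, 3.
f(u) = 4u³ + 3u² + u - 1: f₀=45, f₁=82.75, f₂=137.
(h/3)·[f₀ + 4f₁ + f₂] = 0.166667·(513) = 85.5.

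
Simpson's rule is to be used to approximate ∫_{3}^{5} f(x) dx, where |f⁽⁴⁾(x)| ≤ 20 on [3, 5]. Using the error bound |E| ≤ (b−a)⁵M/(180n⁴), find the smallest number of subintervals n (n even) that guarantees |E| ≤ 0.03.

Need 640/(180n⁴) ≤ 0.03.
n⁴ ≥ 640/(180·0.03) = 118.519 ⇒ n ≥ 3.2995, so the smallest even n is 4. (n must be even for Simpson's rule.)

4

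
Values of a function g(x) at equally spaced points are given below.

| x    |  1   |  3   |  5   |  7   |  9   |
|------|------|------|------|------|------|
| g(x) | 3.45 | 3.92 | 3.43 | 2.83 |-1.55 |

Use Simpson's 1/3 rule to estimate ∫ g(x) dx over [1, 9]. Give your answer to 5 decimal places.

h = 2, n = 4.
(h/3)·[y₀ + 4y₁ + 2y₂ + 4y₃ + y₄] = 0.666667·(35.76) = 23.84000.

23.84000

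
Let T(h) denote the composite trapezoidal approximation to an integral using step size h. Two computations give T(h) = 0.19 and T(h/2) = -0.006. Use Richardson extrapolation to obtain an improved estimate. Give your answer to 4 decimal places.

R = (4·T(h/2) − T(h)) / 3 = (4·(-0.006) − 0.19)/3 = (-0.214)/3 = -0.0713.

-0.0713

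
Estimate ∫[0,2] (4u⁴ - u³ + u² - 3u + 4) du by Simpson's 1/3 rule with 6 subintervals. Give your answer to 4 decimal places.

26.2798

h = (2 − 0)/6 = 0.333333.
Nodes u₀,…,u₆ = 0, 0.333333, 0.666667, 1, 1.333333, 1.666667, 2.
f(u) = 4u⁴ - u³ + u² - 3u + 4: f₀=4, f₁=3.123457, f₂=2.938272, f₃=5, f₄=12.049383, f₅=28.012346, f₆=58.
(h/3)·[f₀ + 4f₁ + 2f₂ + 4f₃ + 2f₄ + 4f₅ + f₆] = 0.111111·(236.518519) = 26.2798.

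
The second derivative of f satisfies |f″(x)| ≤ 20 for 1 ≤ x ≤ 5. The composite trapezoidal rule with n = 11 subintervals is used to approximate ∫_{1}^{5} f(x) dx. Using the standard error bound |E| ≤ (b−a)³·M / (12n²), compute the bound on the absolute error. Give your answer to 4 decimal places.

|E| ≤ (4)³·20 / (12·11²) = 1280/1452 = 0.8815.

0.8815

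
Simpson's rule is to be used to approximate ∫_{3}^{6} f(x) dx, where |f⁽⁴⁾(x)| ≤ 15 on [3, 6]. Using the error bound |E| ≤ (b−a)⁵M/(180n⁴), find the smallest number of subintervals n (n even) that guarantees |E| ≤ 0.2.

Need 3645/(180n⁴) ≤ 0.2.
n⁴ ≥ 3645/(180·0.2) = 101.25 ⇒ n ≥ 3.1721, so the smallest even n is 4. (n must be even for Simpson's rule.)

4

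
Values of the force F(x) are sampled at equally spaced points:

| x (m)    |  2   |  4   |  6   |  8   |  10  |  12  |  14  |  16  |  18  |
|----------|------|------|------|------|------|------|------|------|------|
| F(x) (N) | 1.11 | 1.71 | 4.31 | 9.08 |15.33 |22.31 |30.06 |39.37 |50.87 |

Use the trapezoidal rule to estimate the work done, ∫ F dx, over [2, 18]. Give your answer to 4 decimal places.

296.3200

h = 2, n = 8.
(h/2)·[y₀ + 2y₁ + 2y₂ + 2y₃ + 2y₄ + 2y₅ + 2y₆ + 2y₇ + y₈] = 1·(296.32) = 296.3200.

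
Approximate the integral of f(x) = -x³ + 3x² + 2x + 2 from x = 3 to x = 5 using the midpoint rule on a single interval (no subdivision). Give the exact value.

-12

M = (b−a)·f(4) = 2·(-6) = -12.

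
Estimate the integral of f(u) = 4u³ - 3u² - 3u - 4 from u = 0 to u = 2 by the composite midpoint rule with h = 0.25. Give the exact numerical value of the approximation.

h = (2 − 0)/8 = 0.25.
Midpoints m₁,…,m₈ = 0.125, 0.375, 0.625, 0.875, 1.125, 1.375, 1.625, 1.875.
f(m₁)=-4.4140625, f(m₂)=-5.3359375, f(m₃)=-6.0703125, f(m₄)=-6.2421875, f(m₅)=-5.4765625, f(m₆)=-3.3984375, f(m₇)=0.3671875, f(m₈)=6.1953125.
h·[f(m₁) + f(m₂) + f(m₃) + f(m₄) + f(m₅) + f(m₆) + f(m₇) + f(m₈)] = 0.25·(-24.375) = -6.09375.

-6.09375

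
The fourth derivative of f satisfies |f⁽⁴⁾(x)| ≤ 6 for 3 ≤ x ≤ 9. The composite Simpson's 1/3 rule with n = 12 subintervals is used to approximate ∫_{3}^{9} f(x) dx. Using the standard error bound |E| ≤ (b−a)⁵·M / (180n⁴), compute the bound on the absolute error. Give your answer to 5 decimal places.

0.01250

|E| ≤ (6)⁵·6 / (180·12⁴) = 46656/3732480 = 0.01250.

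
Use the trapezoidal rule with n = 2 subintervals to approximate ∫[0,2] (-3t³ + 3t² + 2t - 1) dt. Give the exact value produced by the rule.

-4

h = (2 − 0)/2 = 1.
Nodes t₀,…,t₂ = 0, 1, 2.
f(t) = -3t³ + 3t² + 2t - 1: f₀=-1, f₁=1, f₂=-9.
(h/2)·[f₀ + 2f₁ + f₂] = 0.5·(-8) = -4.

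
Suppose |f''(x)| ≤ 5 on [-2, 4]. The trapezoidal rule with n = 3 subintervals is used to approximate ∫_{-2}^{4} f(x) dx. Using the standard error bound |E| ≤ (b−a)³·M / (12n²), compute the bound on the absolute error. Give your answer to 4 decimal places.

|E| ≤ (6)³·5 / (12·3²) = 1080/108 = 10.0000.

10.0000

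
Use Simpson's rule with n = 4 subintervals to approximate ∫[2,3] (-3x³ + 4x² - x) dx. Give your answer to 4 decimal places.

h = (3 − 2)/4 = 0.25.
Nodes x₀,…,x₄ = 2, 2.25, 2.5, 2.75, 3.
f(x) = -3x³ + 4x² - x: f₀=-10, f₁=-16.171875, f₂=-24.375, f₃=-34.890625, f₄=-48.
(h/3)·[f₀ + 4f₁ + 2f₂ + 4f₃ + f₄] = 0.083333·(-311) = -25.9167.

-25.9167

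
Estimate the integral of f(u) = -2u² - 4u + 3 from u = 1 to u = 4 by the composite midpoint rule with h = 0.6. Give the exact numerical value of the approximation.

h = (4 − 1)/5 = 0.6.
Midpoints m₁,…,m₅ = 1.3, 1.9, 2.5, 3.1, 3.7.
f(m₁)=-5.58, f(m₂)=-11.82, f(m₃)=-19.5, f(m₄)=-28.62, f(m₅)=-39.18.
h·[f(m₁) + f(m₂) + f(m₃) + f(m₄) + f(m₅)] = 0.6·(-104.7) = -62.82.

-62.82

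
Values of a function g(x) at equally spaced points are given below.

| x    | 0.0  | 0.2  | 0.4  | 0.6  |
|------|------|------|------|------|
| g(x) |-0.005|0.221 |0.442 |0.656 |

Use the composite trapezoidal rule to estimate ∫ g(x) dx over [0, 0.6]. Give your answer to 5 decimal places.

0.19770

h = 0.2, n = 3.
(h/2)·[y₀ + 2y₁ + 2y₂ + y₃] = 0.1·(1.977) = 0.19770.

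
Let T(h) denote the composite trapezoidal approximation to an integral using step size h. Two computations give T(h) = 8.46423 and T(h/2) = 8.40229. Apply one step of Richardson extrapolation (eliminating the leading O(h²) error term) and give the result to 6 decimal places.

R = (4·T(h/2) − T(h)) / 3 = (4·8.40229 − 8.46423)/3 = (25.14493)/3 = 8.381643.

8.381643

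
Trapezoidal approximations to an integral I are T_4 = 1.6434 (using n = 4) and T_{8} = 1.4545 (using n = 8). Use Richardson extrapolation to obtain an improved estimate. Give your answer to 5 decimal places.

1.39153

R = (4·T_{8} − T_4) / 3 = (4·1.4545 − 1.6434)/3 = (4.1746)/3 = 1.39153.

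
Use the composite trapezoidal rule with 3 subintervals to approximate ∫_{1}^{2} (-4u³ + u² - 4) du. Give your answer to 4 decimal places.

-16.9815

h = (2 − 1)/3 = 0.333333.
Nodes u₀,…,u₃ = 1, 1.333333, 1.666667, 2.
f(u) = -4u³ + u² - 4: f₀=-7, f₁=-11.703704, f₂=-19.740741, f₃=-32.
(h/2)·[f₀ + 2f₁ + 2f₂ + f₃] = 0.166667·(-101.888889) = -16.9815.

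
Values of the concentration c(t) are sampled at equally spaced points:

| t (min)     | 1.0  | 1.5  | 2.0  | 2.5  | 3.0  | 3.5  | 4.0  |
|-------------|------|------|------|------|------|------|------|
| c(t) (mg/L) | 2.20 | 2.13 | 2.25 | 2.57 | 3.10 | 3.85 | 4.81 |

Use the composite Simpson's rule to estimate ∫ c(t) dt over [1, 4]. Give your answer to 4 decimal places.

8.6517

h = 0.5, n = 6.
(h/3)·[y₀ + 4y₁ + 2y₂ + 4y₃ + 2y₄ + 4y₅ + y₆] = 0.166667·(51.91) = 8.6517.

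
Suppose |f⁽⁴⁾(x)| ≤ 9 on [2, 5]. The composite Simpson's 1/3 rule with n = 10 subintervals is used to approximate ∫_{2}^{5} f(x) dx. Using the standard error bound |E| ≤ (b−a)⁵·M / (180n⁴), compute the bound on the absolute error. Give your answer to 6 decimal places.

|E| ≤ (3)⁵·9 / (180·10⁴) = 2187/1800000 = 0.001215.

0.001215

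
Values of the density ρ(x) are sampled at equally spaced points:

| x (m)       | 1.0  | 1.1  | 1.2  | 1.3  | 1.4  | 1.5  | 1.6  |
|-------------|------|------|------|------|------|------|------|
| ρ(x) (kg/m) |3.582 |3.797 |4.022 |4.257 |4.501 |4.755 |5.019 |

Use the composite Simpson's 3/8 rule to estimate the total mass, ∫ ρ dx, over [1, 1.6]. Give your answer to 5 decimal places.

h = 0.1, n = 6.
(3h/8)·[y₀ + 3y₁ + 3y₂ + 2y₃ + 3y₄ + 3y₅ + y₆] = 0.0375·(68.340) = 2.56275.

2.56275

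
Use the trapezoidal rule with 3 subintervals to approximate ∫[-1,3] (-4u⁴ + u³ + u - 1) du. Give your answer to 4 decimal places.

-236.3292

h = (3 − (-1))/3 = 1.333333.
Nodes u₀,…,u₃ = -1, 0.333333, 1.666667, 3.
f(u) = -4u⁴ + u³ + u - 1: f₀=-7, f₁=-0.679012, f₂=-25.567901, f₃=-295.
(h/2)·[f₀ + 2f₁ + 2f₂ + f₃] = 0.666667·(-354.493827) = -236.3292.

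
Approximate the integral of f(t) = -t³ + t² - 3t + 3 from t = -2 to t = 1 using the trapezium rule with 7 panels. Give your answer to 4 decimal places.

h = (1 − (-2))/7 = 0.428571.
Nodes t₀,…,t₇ = -2, -1.571429, -1.142857, -0.714286, -0.285714, 0.142857, 0.571429, 1.
f(t) = -t³ + t² - 3t + 3: f₀=21, f₁=14.064140, f₂=9.227405, f₃=6.017493, f₄=3.962099, f₅=2.588921, f₆=1.425656, f₇=0.
(h/2)·[f₀ + 2f₁ + 2f₂ + 2f₃ + 2f₄ + 2f₅ + 2f₆ + f₇] = 0.214286·(95.571429) = 20.4796.

20.4796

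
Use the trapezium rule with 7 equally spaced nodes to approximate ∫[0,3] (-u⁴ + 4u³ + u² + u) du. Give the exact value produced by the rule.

h = (3 − 0)/6 = 0.5.
Nodes u₀,…,u₆ = 0, 0.5, 1, 1.5, 2, 2.5, 3.
f(u) = -u⁴ + 4u³ + u² + u: f₀=0, f₁=1.1875, f₂=5, f₃=12.1875, f₄=22, f₅=32.1875, f₆=39.
(h/2)·[f₀ + 2f₁ + 2f₂ + 2f₃ + 2f₄ + 2f₅ + f₆] = 0.25·(184.125) = 46.03125.

46.03125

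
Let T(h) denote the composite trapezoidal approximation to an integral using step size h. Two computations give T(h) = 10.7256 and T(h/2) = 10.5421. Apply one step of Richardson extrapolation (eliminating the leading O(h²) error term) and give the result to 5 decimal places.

R = (4·T(h/2) − T(h)) / 3 = (4·10.5421 − 10.7256)/3 = (31.4428)/3 = 10.48093.

10.48093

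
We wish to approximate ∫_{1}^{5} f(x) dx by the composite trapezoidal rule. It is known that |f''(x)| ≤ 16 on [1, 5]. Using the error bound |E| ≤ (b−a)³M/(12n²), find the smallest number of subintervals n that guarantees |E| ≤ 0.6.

12

Need 1024/(12n²) ≤ 0.6.
n² ≥ 1024/(12·0.6) = 142.222 ⇒ n ≥ 11.9257, so the smallest n is 12.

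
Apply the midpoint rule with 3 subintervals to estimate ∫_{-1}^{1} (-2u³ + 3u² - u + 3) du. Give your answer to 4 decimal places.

7.7778

h = (1 − (-1))/3 = 0.666667.
Midpoints m₁,…,m₃ = -0.666667, 0, 0.666667.
f(m₁)=5.592593, f(m₂)=3, f(m₃)=3.074074.
h·[f(m₁) + f(m₂) + f(m₃)] = 0.666667·(11.666667) = 7.7778.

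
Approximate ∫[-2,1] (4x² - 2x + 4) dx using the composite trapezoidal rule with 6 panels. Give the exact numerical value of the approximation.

27.5

h = (1 − (-2))/6 = 0.5.
Nodes x₀,…,x₆ = -2, -1.5, -1, -0.5, 0, 0.5, 1.
f(x) = 4x² - 2x + 4: f₀=24, f₁=16, f₂=10, f₃=6, f₄=4, f₅=4, f₆=6.
(h/2)·[f₀ + 2f₁ + 2f₂ + 2f₃ + 2f₄ + 2f₅ + f₆] = 0.25·(110) = 27.5.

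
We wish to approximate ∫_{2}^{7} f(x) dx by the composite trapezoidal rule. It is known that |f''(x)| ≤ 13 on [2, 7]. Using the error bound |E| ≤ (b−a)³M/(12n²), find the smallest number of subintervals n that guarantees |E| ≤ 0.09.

Need 1625/(12n²) ≤ 0.09.
n² ≥ 1625/(12·0.09) = 1504.63 ⇒ n ≥ 38.7896, so the smallest n is 39.

39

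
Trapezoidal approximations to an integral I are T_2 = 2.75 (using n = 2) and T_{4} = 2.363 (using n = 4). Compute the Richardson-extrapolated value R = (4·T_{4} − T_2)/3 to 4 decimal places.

R = (4·T_{4} − T_2) / 3 = (4·2.363 − 2.75)/3 = (6.702)/3 = 2.2340.

2.2340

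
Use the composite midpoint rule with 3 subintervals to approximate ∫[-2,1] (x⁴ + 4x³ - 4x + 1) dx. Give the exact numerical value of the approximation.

0.6875

h = (1 − (-2))/3 = 1.
Midpoints m₁,…,m₃ = -1.5, -0.5, 0.5.
f(m₁)=-1.4375, f(m₂)=2.5625, f(m₃)=-0.4375.
h·[f(m₁) + f(m₂) + f(m₃)] = 1·(0.6875) = 0.6875.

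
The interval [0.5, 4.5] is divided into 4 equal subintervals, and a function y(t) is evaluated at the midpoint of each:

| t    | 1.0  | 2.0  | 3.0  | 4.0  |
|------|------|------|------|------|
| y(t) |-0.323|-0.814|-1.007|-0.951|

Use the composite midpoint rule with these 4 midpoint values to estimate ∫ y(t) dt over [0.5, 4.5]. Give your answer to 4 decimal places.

h = 1, n = 4.
h·[y(m₁) + y(m₂) + y(m₃) + y(m₄)] = 1·(-3.095) = -3.0950.

-3.0950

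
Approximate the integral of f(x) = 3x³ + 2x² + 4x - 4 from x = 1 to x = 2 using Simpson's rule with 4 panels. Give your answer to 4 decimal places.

17.9167

h = (2 − 1)/4 = 0.25.
Nodes x₀,…,x₄ = 1, 1.25, 1.5, 1.75, 2.
f(x) = 3x³ + 2x² + 4x - 4: f₀=5, f₁=9.984375, f₂=16.625, f₃=25.203125, f₄=36.
(h/3)·[f₀ + 4f₁ + 2f₂ + 4f₃ + f₄] = 0.083333·(215) = 17.9167.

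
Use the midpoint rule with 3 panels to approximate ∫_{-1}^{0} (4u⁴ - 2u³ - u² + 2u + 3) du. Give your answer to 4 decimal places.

2.8755

h = (0 − (-1))/3 = 0.333333.
Midpoints m₁,…,m₃ = -0.833333, -0.5, -0.166667.
f(m₁)=3.725309, f(m₂)=2.25, f(m₃)=2.651235.
h·[f(m₁) + f(m₂) + f(m₃)] = 0.333333·(8.626543) = 2.8755.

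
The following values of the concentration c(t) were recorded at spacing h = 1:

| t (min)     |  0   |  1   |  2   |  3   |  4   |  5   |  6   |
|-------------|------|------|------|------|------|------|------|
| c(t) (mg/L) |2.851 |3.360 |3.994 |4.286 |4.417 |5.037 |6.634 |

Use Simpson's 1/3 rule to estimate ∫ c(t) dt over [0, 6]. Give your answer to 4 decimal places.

h = 1, n = 6.
(h/3)·[y₀ + 4y₁ + 2y₂ + 4y₃ + 2y₄ + 4y₅ + y₆] = 0.333333·(77.039) = 25.6797.

25.6797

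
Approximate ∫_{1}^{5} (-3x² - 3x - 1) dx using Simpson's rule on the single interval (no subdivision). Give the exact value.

S = (b−a)/6 · [f(1) + 4f(3) + f(5)] = 0.666667·[(-7) + 4·(-37) + (-91)] = -164.

-164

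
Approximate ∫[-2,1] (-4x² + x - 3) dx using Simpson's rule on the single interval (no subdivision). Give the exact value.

-22.5

S = (b−a)/6 · [f(-2) + 4f(-0.5) + f(1)] = 0.5·[(-21) + 4·(-4.5) + (-6)] = -22.5.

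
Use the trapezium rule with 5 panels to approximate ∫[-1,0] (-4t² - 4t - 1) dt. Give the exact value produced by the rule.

h = (0 − (-1))/5 = 0.2.
Nodes t₀,…,t₅ = -1, -0.8, -0.6, -0.4, -0.2, 0.
f(t) = -4t² - 4t - 1: f₀=-1, f₁=-0.36, f₂=-0.04, f₃=-0.04, f₄=-0.36, f₅=-1.
(h/2)·[f₀ + 2f₁ + 2f₂ + 2f₃ + 2f₄ + f₅] = 0.1·(-3.6) = -0.36.

-0.36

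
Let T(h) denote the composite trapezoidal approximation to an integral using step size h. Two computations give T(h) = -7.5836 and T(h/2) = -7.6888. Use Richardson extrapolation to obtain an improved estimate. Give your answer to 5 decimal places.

R = (4·T(h/2) − T(h)) / 3 = (4·(-7.6888) − (-7.5836))/3 = (-23.1716)/3 = -7.72387.

-7.72387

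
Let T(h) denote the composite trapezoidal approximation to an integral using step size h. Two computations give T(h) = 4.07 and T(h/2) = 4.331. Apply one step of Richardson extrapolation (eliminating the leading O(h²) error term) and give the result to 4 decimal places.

4.4180

R = (4·T(h/2) − T(h)) / 3 = (4·4.331 − 4.07)/3 = (13.254)/3 = 4.4180.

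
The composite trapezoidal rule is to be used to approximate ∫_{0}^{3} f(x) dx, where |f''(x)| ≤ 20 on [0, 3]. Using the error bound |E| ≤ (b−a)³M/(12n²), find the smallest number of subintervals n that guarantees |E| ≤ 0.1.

22

Need 540/(12n²) ≤ 0.1.
n² ≥ 540/(12·0.1) = 450 ⇒ n ≥ 21.2132, so the smallest n is 22.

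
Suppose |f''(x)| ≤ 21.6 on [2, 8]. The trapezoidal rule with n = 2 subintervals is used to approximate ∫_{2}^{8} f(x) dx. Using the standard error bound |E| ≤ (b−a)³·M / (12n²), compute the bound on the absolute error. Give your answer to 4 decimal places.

|E| ≤ (6)³·21.6 / (12·2²) = 4665.6/48 = 97.2000.

97.2000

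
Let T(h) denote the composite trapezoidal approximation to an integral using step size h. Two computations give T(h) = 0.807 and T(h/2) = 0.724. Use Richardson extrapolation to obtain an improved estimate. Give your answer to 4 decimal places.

0.6963

R = (4·T(h/2) − T(h)) / 3 = (4·0.724 − 0.807)/3 = (2.089)/3 = 0.6963.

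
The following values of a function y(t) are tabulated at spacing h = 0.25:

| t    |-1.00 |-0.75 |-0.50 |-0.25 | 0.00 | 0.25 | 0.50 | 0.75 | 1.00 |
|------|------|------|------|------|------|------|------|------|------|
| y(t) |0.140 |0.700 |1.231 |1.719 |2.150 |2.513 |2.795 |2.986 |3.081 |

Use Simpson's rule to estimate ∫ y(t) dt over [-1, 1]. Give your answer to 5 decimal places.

3.93708

h = 0.25, n = 8.
(h/3)·[y₀ + 4y₁ + 2y₂ + 4y₃ + 2y₄ + 4y₅ + 2y₆ + 4y₇ + y₈] = 0.083333·(47.245) = 3.93708.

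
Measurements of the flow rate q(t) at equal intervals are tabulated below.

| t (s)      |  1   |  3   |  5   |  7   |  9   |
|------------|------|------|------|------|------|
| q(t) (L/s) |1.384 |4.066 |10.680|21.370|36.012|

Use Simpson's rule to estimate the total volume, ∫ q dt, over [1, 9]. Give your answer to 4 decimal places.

107.0000

h = 2, n = 4.
(h/3)·[y₀ + 4y₁ + 2y₂ + 4y₃ + y₄] = 0.666667·(160.500) = 107.0000.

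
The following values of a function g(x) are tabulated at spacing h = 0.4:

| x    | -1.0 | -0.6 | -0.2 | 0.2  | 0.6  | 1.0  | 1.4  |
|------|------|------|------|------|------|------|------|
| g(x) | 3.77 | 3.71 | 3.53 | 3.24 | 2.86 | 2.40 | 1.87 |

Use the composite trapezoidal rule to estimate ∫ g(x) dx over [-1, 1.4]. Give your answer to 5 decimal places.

h = 0.4, n = 6.
(h/2)·[y₀ + 2y₁ + 2y₂ + 2y₃ + 2y₄ + 2y₅ + y₆] = 0.2·(37.12) = 7.42400.

7.42400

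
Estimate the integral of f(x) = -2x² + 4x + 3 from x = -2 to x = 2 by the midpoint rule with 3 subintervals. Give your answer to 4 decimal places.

h = (2 − (-2))/3 = 1.333333.
Midpoints m₁,…,m₃ = -1.333333, 0, 1.333333.
f(m₁)=-5.888889, f(m₂)=3, f(m₃)=4.777778.
h·[f(m₁) + f(m₂) + f(m₃)] = 1.333333·(1.888889) = 2.5185.

2.5185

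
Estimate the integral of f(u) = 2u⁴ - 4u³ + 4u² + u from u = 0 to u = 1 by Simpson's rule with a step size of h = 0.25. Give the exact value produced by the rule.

h = (1 − 0)/4 = 0.25.
Nodes u₀,…,u₄ = 0, 0.25, 0.5, 0.75, 1.
f(u) = 2u⁴ - 4u³ + 4u² + u: f₀=0, f₁=0.4453125, f₂=1.125, f₃=1.9453125, f₄=3.
(h/3)·[f₀ + 4f₁ + 2f₂ + 4f₃ + f₄] = 0.083333·(14.8125) = 1.234375.

1.234375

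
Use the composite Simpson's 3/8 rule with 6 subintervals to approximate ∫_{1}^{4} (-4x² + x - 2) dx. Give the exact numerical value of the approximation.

-82.5

h = (4 − 1)/6 = 0.5.
Nodes x₀,…,x₆ = 1, 1.5, 2, 2.5, 3, 3.5, 4.
f(x) = -4x² + x - 2: f₀=-5, f₁=-9.5, f₂=-16, f₃=-24.5, f₄=-35, f₅=-47.5, f₆=-62.
(3h/8)·[f₀ + 3f₁ + 3f₂ + 2f₃ + 3f₄ + 3f₅ + f₆] = 0.1875·(-440) = -82.5.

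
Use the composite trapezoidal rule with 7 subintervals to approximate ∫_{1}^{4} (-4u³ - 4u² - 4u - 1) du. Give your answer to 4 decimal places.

-375.1224

h = (4 − 1)/7 = 0.428571.
Nodes u₀,…,u₇ = 1, 1.428571, 1.857143, 2.285714, 2.714286, 3.142857, 3.571429, 4.
f(u) = -4u³ - 4u² - 4u - 1: f₀=-13, f₁=-26.539359, f₂=-47.845481, f₃=-78.807580, f₄=-121.314869, f₅=-177.256560, f₆=-248.521866, f₇=-337.
(h/2)·[f₀ + 2f₁ + 2f₂ + 2f₃ + 2f₄ + 2f₅ + 2f₆ + f₇] = 0.214286·(-1750.571429) = -375.1224.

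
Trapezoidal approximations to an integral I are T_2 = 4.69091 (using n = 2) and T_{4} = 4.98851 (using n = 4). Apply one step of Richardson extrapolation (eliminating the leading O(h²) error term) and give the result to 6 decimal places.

5.087710

R = (4·T_{4} − T_2) / 3 = (4·4.98851 − 4.69091)/3 = (15.26313)/3 = 5.087710.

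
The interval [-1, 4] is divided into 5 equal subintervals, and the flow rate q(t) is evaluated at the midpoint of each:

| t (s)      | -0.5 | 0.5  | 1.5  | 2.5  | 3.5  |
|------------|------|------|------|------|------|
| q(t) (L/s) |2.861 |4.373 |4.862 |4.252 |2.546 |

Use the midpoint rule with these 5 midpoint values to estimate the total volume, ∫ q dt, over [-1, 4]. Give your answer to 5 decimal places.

h = 1, n = 5.
h·[y(m₁) + y(m₂) + y(m₃) + y(m₄) + y(m₅)] = 1·(18.894) = 18.89400.

18.89400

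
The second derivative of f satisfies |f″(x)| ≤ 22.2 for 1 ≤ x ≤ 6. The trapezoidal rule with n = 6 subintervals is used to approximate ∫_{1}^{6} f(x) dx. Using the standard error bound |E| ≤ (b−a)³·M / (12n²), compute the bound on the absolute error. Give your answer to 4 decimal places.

|E| ≤ (5)³·22.2 / (12·6²) = 2775/432 = 6.4236.

6.4236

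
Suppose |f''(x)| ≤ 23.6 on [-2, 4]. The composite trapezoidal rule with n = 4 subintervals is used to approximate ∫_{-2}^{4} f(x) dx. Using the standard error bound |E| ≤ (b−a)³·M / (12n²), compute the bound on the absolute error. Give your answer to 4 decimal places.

26.5500

|E| ≤ (6)³·23.6 / (12·4²) = 5097.6/192 = 26.5500.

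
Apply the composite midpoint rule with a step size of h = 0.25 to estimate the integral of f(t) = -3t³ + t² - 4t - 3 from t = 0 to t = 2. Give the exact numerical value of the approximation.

h = (2 − 0)/8 = 0.25.
Midpoints m₁,…,m₈ = 0.125, 0.375, 0.625, 0.875, 1.125, 1.375, 1.625, 1.875.
f(m₁)=-3.490234375, f(m₂)=-4.517578125, f(m₃)=-5.841796875, f(m₄)=-7.744140625, f(m₅)=-10.505859375, f(m₆)=-14.408203125, f(m₇)=-19.732421875, f(m₈)=-26.759765625.
h·[f(m₁) + f(m₂) + f(m₃) + f(m₄) + f(m₅) + f(m₆) + f(m₇) + f(m₈)] = 0.25·(-93) = -23.25.

-23.25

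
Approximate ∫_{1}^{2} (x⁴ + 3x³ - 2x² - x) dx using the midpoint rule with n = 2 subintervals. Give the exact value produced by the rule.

10.75390625

h = (2 − 1)/2 = 0.5.
Midpoints m₁,…,m₂ = 1.25, 1.75.
f(m₁)=3.92578125, f(m₂)=17.58203125.
h·[f(m₁) + f(m₂)] = 0.5·(21.5078125) = 10.75390625.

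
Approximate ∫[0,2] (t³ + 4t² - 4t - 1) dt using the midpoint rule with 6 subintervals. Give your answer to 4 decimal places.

4.5370

h = (2 − 0)/6 = 0.333333.
Midpoints m₁,…,m₆ = 0.166667, 0.5, 0.833333, 1.166667, 1.5, 1.833333.
f(m₁)=-1.550926, f(m₂)=-1.875, f(m₃)=-0.976852, f(m₄)=1.365741, f(m₅)=5.375, f(m₆)=11.273148.
h·[f(m₁) + f(m₂) + f(m₃) + f(m₄) + f(m₅) + f(m₆)] = 0.333333·(13.611111) = 4.5370.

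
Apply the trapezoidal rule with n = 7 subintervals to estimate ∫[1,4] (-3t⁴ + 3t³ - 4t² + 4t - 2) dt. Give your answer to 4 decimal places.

-492.4123

h = (4 − 1)/7 = 0.428571.
Nodes t₀,…,t₇ = 1, 1.428571, 1.857143, 2.285714, 2.714286, 3.142857, 3.571429, 4.
f(t) = -3t⁴ + 3t³ - 4t² + 4t - 2: f₀=-2, f₁=-8.197418, f₂=-24.837984, f₃=-59.815910, f₄=-123.454394, f₅=-228.505623, f₆=-390.150771, f₇=-626.
(h/2)·[f₀ + 2f₁ + 2f₂ + 2f₃ + 2f₄ + 2f₅ + 2f₆ + f₇] = 0.214286·(-2297.924198) = -492.4123.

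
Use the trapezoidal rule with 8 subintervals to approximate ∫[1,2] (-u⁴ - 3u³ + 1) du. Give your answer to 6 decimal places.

h = (2 − 1)/8 = 0.125.
Nodes u₀,…,u₈ = 1, 1.125, 1.25, 1.375, 1.5, 1.625, 1.75, 1.875, 2.
f(u) = -u⁴ - 3u³ + 1: f₀=-3, f₁=-4.873291015625, f₂=-7.30078125, f₃=-10.373291015625, f₄=-14.1875, f₅=-18.845947265625, f₆=-24.45703125, f₇=-31.135009765625, f₈=-39.
(h/2)·[f₀ + 2f₁ + 2f₂ + 2f₃ + 2f₄ + 2f₅ + 2f₆ + 2f₇ + f₈] = 0.0625·(-264.345703125) = -16.521606.

-16.521606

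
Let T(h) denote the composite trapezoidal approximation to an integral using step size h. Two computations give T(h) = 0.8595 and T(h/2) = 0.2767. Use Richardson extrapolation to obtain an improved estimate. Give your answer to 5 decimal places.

0.08243

R = (4·T(h/2) − T(h)) / 3 = (4·0.2767 − 0.8595)/3 = (0.2473)/3 = 0.08243.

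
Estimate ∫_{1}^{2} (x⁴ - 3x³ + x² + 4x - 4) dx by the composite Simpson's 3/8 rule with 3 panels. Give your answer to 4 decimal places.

h = (2 − 1)/3 = 0.333333.
Nodes x₀,…,x₃ = 1, 1.333333, 1.666667, 2.
f(x) = x⁴ - 3x³ + x² + 4x - 4: f₀=-1, f₁=-0.839506, f₂=-0.728395, f₃=0.
(3h/8)·[f₀ + 3f₁ + 3f₂ + f₃] = 0.125·(-5.703704) = -0.7130.

-0.7130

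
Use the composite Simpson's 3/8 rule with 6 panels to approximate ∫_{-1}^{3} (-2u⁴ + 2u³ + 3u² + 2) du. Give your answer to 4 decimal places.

h = (3 − (-1))/6 = 0.666667.
Nodes u₀,…,u₆ = -1, -0.333333, 0.333333, 1, 1.666667, 2.333333, 3.
f(u) = -2u⁴ + 2u³ + 3u² + 2: f₀=1, f₁=2.234568, f₂=2.382716, f₃=5, f₄=4.160494, f₅=-15.543210, f₆=-79.
(3h/8)·[f₀ + 3f₁ + 3f₂ + 2f₃ + 3f₄ + 3f₅ + f₆] = 0.25·(-88.296296) = -22.0741.

-22.0741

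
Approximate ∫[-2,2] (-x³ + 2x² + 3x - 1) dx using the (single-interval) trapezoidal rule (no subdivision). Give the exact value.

28

T = (b−a)/2 · [f(-2) + f(2)] = 2·[9 + 5] = 28.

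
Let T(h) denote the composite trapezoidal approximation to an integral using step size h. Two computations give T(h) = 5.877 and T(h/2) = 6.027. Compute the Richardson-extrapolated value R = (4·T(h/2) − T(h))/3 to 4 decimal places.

6.0770

R = (4·T(h/2) − T(h)) / 3 = (4·6.027 − 5.877)/3 = (18.231)/3 = 6.0770.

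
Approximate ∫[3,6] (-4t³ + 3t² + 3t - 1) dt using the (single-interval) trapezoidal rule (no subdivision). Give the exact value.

T = (b−a)/2 · [f(3) + f(6)] = 1.5·[(-73) + (-739)] = -1218.

-1218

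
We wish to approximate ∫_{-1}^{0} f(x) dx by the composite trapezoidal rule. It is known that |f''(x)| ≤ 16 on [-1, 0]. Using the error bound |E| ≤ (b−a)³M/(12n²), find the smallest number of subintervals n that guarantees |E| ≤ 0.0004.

Need 16/(12n²) ≤ 0.0004.
n² ≥ 16/(12·0.0004) = 3333.33 ⇒ n ≥ 57.7350, so the smallest n is 58.

58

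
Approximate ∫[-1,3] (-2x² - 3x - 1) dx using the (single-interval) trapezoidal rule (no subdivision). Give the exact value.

T = (b−a)/2 · [f(-1) + f(3)] = 2·[0 + (-28)] = -56.

-56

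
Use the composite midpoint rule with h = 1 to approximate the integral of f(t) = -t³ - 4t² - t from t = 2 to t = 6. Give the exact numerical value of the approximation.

h = (6 − 2)/4 = 1.
Midpoints m₁,…,m₄ = 2.5, 3.5, 4.5, 5.5.
f(m₁)=-43.125, f(m₂)=-95.375, f(m₃)=-176.625, f(m₄)=-292.875.
h·[f(m₁) + f(m₂) + f(m₃) + f(m₄)] = 1·(-608) = -608.

-608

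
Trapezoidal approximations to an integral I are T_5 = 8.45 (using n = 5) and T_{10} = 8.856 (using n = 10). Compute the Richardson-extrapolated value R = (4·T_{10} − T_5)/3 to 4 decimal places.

R = (4·T_{10} − T_5) / 3 = (4·8.856 − 8.45)/3 = (26.974)/3 = 8.9913.

8.9913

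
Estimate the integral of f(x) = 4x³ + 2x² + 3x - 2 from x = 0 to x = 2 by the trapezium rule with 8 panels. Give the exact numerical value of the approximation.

23.625

h = (2 − 0)/8 = 0.25.
Nodes x₀,…,x₈ = 0, 0.25, 0.5, 0.75, 1, 1.25, 1.5, 1.75, 2.
f(x) = 4x³ + 2x² + 3x - 2: f₀=-2, f₁=-1.0625, f₂=0.5, f₃=3.0625, f₄=7, f₅=12.6875, f₆=20.5, f₇=30.8125, f₈=44.
(h/2)·[f₀ + 2f₁ + 2f₂ + 2f₃ + 2f₄ + 2f₅ + 2f₆ + 2f₇ + f₈] = 0.125·(189) = 23.625.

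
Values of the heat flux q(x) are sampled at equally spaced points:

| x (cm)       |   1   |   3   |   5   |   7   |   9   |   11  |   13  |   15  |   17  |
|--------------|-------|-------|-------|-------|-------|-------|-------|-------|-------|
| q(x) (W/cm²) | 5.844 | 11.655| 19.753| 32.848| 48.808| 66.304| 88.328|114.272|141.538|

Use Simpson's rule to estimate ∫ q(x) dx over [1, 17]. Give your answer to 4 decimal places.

h = 2, n = 8.
(h/3)·[y₀ + 4y₁ + 2y₂ + 4y₃ + 2y₄ + 4y₅ + 2y₆ + 4y₇ + y₈] = 0.666667·(1361.476) = 907.6507.

907.6507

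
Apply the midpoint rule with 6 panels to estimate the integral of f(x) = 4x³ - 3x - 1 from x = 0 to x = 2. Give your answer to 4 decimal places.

7.7778

h = (2 − 0)/6 = 0.333333.
Midpoints m₁,…,m₆ = 0.166667, 0.5, 0.833333, 1.166667, 1.5, 1.833333.
f(m₁)=-1.481481, f(m₂)=-2, f(m₃)=-1.185185, f(m₄)=1.851852, f(m₅)=8, f(m₆)=18.148148.
h·[f(m₁) + f(m₂) + f(m₃) + f(m₄) + f(m₅) + f(m₆)] = 0.333333·(23.333333) = 7.7778.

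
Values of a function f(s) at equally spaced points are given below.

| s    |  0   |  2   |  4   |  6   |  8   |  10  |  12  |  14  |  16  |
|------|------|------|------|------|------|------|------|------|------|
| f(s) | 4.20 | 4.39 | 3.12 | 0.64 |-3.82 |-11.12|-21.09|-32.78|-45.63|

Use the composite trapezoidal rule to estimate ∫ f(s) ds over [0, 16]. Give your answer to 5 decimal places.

h = 2, n = 8.
(h/2)·[y₀ + 2y₁ + 2y₂ + 2y₃ + 2y₄ + 2y₅ + 2y₆ + 2y₇ + y₈] = 1·(-162.75) = -162.75000.

-162.75000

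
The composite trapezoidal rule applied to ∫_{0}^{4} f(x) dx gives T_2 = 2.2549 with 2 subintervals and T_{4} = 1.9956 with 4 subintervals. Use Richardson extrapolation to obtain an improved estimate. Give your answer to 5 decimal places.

1.90917

R = (4·T_{4} − T_2) / 3 = (4·1.9956 − 2.2549)/3 = (5.7275)/3 = 1.90917.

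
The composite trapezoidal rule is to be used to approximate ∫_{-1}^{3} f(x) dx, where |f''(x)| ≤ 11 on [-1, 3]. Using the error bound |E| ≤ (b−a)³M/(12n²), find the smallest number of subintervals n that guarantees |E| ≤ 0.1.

Need 704/(12n²) ≤ 0.1.
n² ≥ 704/(12·0.1) = 586.667 ⇒ n ≥ 24.2212, so the smallest n is 25.

25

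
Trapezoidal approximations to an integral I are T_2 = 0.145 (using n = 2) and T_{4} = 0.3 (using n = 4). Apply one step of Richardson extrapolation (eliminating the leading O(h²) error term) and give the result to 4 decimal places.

0.3517

R = (4·T_{4} − T_2) / 3 = (4·0.3 − 0.145)/3 = (1.055)/3 = 0.3517.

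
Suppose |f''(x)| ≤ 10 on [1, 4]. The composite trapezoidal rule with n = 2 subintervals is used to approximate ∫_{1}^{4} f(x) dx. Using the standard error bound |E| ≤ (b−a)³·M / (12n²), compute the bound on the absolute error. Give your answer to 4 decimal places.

|E| ≤ (3)³·10 / (12·2²) = 270/48 = 5.6250.

5.6250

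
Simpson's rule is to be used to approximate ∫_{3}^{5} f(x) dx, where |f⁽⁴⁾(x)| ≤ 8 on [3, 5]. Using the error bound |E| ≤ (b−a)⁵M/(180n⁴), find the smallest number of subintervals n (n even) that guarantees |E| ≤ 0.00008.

Need 256/(180n⁴) ≤ 0.00008.
n⁴ ≥ 256/(180·0.00008) = 17777.8 ⇒ n ≥ 11.5470, so the smallest even n is 12. (n must be even for Simpson's rule.)

12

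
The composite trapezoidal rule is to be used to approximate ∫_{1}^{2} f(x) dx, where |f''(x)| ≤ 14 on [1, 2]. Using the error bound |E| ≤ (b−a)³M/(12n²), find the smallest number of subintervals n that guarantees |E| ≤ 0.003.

20

Need 14/(12n²) ≤ 0.003.
n² ≥ 14/(12·0.003) = 388.889 ⇒ n ≥ 19.7203, so the smallest n is 20.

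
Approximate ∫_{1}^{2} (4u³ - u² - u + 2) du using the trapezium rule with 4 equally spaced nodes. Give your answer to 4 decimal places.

h = (2 − 1)/3 = 0.333333.
Nodes u₀,…,u₃ = 1, 1.333333, 1.666667, 2.
f(u) = 4u³ - u² - u + 2: f₀=4, f₁=8.370370, f₂=16.074074, f₃=28.
(h/2)·[f₀ + 2f₁ + 2f₂ + f₃] = 0.166667·(80.888889) = 13.4815.

13.4815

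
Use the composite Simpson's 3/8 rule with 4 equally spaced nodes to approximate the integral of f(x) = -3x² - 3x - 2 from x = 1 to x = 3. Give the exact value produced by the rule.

h = (3 − 1)/3 = 0.666667.
Nodes x₀,…,x₃ = 1, 1.666667, 2.333333, 3.
f(x) = -3x² - 3x - 2: f₀=-8, f₁=-15.333333, f₂=-25.333333, f₃=-38.
(3h/8)·[f₀ + 3f₁ + 3f₂ + f₃] = 0.25·(-168) = -42.

-42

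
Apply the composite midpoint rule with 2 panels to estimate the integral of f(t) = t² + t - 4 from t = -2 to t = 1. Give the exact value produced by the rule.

h = (1 − (-2))/2 = 1.5.
Midpoints m₁,…,m₂ = -1.25, 0.25.
f(m₁)=-3.6875, f(m₂)=-3.6875.
h·[f(m₁) + f(m₂)] = 1.5·(-7.375) = -11.0625.

-11.0625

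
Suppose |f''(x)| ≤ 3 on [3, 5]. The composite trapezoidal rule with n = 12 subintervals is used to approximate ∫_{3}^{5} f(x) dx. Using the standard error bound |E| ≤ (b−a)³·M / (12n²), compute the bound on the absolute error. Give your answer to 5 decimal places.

|E| ≤ (2)³·3 / (12·12²) = 24/1728 = 0.01389.

0.01389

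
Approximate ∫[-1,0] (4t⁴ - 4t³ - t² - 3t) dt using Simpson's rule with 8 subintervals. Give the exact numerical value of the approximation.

2.966796875

h = (0 − (-1))/8 = 0.125.
Nodes t₀,…,t₈ = -1, -0.875, -0.75, -0.625, -0.5, -0.375, -0.25, -0.125, 0.
f(t) = 4t⁴ - 4t³ - t² - 3t: f₀=10, f₁=6.8837890625, f₂=4.640625, f₃=3.0712890625, f₄=2, f₅=1.2744140625, f₆=0.765625, f₇=0.3681640625, f₈=0.
(h/3)·[f₀ + 4f₁ + 2f₂ + 4f₃ + 2f₄ + 4f₅ + 2f₆ + 4f₇ + f₈] = 0.041667·(71.203125) = 2.966796875.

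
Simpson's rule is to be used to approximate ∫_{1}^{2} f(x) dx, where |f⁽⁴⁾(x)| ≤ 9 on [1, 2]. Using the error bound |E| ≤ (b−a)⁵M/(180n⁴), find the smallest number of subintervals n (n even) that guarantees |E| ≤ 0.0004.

Need 9/(180n⁴) ≤ 0.0004.
n⁴ ≥ 9/(180·0.0004) = 125 ⇒ n ≥ 3.3437, so the smallest even n is 4. (n must be even for Simpson's rule.)

4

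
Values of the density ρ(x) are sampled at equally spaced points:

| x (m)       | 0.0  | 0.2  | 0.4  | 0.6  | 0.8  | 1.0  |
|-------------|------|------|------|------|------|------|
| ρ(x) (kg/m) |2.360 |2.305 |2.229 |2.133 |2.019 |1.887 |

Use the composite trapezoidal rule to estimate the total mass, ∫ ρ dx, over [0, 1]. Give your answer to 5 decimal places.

2.16190

h = 0.2, n = 5.
(h/2)·[y₀ + 2y₁ + 2y₂ + 2y₃ + 2y₄ + y₅] = 0.1·(21.619) = 2.16190.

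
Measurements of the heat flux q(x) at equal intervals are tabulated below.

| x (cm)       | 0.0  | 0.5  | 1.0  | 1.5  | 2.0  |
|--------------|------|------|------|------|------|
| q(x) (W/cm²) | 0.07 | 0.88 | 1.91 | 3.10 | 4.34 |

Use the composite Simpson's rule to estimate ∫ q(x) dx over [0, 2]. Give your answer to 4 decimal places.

4.0250

h = 0.5, n = 4.
(h/3)·[y₀ + 4y₁ + 2y₂ + 4y₃ + y₄] = 0.166667·(24.15) = 4.0250.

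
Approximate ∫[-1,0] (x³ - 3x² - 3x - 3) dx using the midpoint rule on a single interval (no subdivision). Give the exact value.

-2.375

M = (b−a)·f(-0.5) = 1·(-2.375) = -2.375.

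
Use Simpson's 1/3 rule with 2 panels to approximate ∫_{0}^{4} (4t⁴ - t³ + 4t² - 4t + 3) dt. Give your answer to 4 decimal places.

h = (4 − 0)/2 = 2.
Nodes t₀,…,t₂ = 0, 2, 4.
f(t) = 4t⁴ - t³ + 4t² - 4t + 3: f₀=3, f₁=67, f₂=1011.
(h/3)·[f₀ + 4f₁ + f₂] = 0.666667·(1282) = 854.6667.

854.6667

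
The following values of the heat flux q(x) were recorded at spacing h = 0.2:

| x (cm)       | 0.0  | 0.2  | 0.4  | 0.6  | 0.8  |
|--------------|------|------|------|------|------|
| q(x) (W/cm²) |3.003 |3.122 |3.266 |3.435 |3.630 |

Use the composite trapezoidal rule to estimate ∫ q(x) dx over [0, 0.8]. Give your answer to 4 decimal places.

h = 0.2, n = 4.
(h/2)·[y₀ + 2y₁ + 2y₂ + 2y₃ + y₄] = 0.1·(26.279) = 2.6279.

2.6279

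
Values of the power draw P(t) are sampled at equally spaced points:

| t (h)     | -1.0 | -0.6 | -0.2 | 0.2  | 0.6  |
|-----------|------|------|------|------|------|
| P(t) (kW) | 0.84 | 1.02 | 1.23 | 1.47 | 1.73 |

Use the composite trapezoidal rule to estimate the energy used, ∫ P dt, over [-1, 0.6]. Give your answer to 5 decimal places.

h = 0.4, n = 4.
(h/2)·[y₀ + 2y₁ + 2y₂ + 2y₃ + y₄] = 0.2·(10.01) = 2.00200.

2.00200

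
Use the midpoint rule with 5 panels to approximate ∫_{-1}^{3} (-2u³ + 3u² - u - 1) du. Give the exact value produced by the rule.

h = (3 − (-1))/5 = 0.8.
Midpoints m₁,…,m₅ = -0.6, 0.2, 1, 1.8, 2.6.
f(m₁)=1.112, f(m₂)=-1.096, f(m₃)=-1, f(m₄)=-4.744, f(m₅)=-18.472.
h·[f(m₁) + f(m₂) + f(m₃) + f(m₄) + f(m₅)] = 0.8·(-24.2) = -19.36.

-19.36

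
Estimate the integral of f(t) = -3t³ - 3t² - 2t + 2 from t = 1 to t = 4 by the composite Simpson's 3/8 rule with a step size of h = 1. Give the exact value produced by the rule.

h = (4 − 1)/3 = 1.
Nodes t₀,…,t₃ = 1, 2, 3, 4.
f(t) = -3t³ - 3t² - 2t + 2: f₀=-6, f₁=-38, f₂=-112, f₃=-246.
(3h/8)·[f₀ + 3f₁ + 3f₂ + f₃] = 0.375·(-702) = -263.25.

-263.25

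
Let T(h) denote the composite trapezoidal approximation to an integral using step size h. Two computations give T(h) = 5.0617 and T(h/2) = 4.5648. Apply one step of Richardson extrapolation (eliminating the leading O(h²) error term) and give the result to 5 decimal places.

R = (4·T(h/2) − T(h)) / 3 = (4·4.5648 − 5.0617)/3 = (13.1975)/3 = 4.39917.

4.39917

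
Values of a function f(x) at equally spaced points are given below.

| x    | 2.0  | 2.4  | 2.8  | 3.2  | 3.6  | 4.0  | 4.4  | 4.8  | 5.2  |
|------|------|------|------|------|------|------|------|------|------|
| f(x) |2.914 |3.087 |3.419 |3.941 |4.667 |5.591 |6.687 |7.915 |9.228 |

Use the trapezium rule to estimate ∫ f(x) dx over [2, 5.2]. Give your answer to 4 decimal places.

h = 0.4, n = 8.
(h/2)·[y₀ + 2y₁ + 2y₂ + 2y₃ + 2y₄ + 2y₅ + 2y₆ + 2y₇ + y₈] = 0.2·(82.756) = 16.5512.

16.5512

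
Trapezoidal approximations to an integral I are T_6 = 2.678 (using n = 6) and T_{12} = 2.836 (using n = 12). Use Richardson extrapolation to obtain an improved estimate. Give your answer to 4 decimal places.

2.8887

R = (4·T_{12} − T_6) / 3 = (4·2.836 − 2.678)/3 = (8.666)/3 = 2.8887.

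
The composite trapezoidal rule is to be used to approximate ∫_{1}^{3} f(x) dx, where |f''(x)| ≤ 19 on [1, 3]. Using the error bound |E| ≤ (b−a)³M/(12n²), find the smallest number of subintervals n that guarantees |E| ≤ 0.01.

Need 152/(12n²) ≤ 0.01.
n² ≥ 152/(12·0.01) = 1266.67 ⇒ n ≥ 35.5903, so the smallest n is 36.

36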